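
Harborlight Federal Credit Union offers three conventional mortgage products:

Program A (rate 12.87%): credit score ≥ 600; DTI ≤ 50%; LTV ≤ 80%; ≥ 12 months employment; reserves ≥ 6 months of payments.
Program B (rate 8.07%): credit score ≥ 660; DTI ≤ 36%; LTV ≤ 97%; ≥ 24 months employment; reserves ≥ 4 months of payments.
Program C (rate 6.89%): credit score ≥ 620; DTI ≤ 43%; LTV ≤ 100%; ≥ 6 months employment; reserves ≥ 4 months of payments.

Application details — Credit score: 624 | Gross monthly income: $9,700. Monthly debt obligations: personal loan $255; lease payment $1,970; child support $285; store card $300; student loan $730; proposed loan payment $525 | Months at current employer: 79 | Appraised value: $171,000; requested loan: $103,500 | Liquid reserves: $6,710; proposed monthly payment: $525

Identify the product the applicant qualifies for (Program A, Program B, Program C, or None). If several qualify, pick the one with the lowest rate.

Total debts = (255 + 1,970 + 285 + 300 + 730 + 525) = 4,065; DTI = 4,065/9,700 = 41.9%.
LTV = 103,500/171,000 = 60.5%.
Reserves = 6,710/525 = 12.8 months.
Program A: score 624 ≥ 600; DTI 41.9% ≤ 50%; LTV 60.5% ≤ 80%; employment 79 ≥ 12 mo; reserves 12.8 ≥ 6 mo → qualifies.
Program B: score 624 < 660; DTI 41.9% > 36%; LTV 60.5% ≤ 97%; employment 79 ≥ 24 mo; reserves 12.8 ≥ 4 mo → does not qualify.
Program C: score 624 ≥ 620; DTI 41.9% ≤ 43%; LTV 60.5% ≤ 100%; employment 79 ≥ 6 mo; reserves 12.8 ≥ 4 mo → qualifies.
Qualifying: Program A, Program C. Lowest rate is 6.89% → Program C.

Program C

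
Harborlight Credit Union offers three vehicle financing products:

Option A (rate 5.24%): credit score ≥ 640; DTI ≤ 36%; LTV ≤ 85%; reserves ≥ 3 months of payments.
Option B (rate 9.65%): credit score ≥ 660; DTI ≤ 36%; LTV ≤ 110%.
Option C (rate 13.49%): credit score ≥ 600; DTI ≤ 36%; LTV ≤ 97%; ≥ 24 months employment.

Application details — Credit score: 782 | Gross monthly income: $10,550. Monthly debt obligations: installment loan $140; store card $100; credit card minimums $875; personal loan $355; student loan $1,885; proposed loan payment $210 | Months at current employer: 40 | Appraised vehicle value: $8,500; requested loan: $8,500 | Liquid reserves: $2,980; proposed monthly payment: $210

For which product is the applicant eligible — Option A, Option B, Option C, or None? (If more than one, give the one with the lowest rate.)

Option B

Total debts = (140 + 100 + 875 + 355 + 1,885 + 210) = 3,565; DTI = 3,565/10,550 = 33.8%.
LTV = 8,500/8,500 = 100%.
Reserves = 2,980/210 = 14.2 months.
Option A: score 782 ≥ 640; DTI 33.8% ≤ 36%; LTV 100% > 85%; reserves 14.2 ≥ 3 mo → does not qualify.
Option B: score 782 ≥ 660; DTI 33.8% ≤ 36%; LTV 100% ≤ 110% → qualifies.
Option C: score 782 ≥ 600; DTI 33.8% ≤ 36%; LTV 100% > 97%; employment 40 ≥ 24 mo → does not qualify.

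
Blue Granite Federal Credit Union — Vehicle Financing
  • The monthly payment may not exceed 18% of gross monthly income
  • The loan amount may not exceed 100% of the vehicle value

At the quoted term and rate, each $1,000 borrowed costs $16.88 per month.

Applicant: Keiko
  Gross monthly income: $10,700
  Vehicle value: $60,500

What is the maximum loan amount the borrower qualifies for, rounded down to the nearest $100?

Payment cap: 18% × $10,700 = $1,926/month.
At $16.88 per $1,000, that supports 1,926/16.88 × 1,000 ≈ $114,099 → $114,000.
LTV cap: 100% × $60,500 = $60,500 → $60,500.
Binding constraint: loan-to-value.

$60,500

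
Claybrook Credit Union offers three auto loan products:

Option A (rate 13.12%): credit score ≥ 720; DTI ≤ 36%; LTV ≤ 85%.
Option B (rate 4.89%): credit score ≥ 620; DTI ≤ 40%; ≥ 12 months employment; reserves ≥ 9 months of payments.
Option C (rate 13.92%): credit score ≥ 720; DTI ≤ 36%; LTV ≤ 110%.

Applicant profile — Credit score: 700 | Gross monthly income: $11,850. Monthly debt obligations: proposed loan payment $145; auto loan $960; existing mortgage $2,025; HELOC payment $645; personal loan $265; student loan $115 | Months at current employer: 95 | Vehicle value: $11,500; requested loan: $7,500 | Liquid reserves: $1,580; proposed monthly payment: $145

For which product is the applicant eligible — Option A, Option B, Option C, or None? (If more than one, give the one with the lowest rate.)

Total debts = (145 + 960 + 2,025 + 645 + 265 + 115) = 4,155; DTI = 4,155/11,850 = 35.1%.
LTV = 7,500/11,500 = 65.2%.
Reserves = 1,580/145 = 10.9 months.
Option A: score 700 < 720; DTI 35.1% ≤ 36%; LTV 65.2% ≤ 85% → does not qualify.
Option B: score 700 ≥ 620; DTI 35.1% ≤ 40%; employment 95 ≥ 12 mo; reserves 10.9 ≥ 9 mo → qualifies.
Option C: score 700 < 720; DTI 35.1% ≤ 36%; LTV 65.2% ≤ 110% → does not qualify.

Option B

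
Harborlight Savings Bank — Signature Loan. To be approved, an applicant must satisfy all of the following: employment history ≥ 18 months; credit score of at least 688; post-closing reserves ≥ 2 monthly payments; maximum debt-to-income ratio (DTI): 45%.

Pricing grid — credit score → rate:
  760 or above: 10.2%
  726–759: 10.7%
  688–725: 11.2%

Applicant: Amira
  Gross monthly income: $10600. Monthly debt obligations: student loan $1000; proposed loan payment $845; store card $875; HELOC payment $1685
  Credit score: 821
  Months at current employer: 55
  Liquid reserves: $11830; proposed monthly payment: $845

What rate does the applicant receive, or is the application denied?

Credit score 821 ≥ 688 (meets minimum)
Employment 55 ≥ 18 months
Liquid reserves cover 11,830/845 = 14.0 months — ≥ 2 required
Total monthly debts = (1,000 + 845 + 875 + 1,685) = 4,405. Debt-to-income = 4,405/10,600 = 41.6% — meets 45% limit
All requirements met. Score 821 falls in the 760 or above tier → 10.2%.

Approved at 10.2%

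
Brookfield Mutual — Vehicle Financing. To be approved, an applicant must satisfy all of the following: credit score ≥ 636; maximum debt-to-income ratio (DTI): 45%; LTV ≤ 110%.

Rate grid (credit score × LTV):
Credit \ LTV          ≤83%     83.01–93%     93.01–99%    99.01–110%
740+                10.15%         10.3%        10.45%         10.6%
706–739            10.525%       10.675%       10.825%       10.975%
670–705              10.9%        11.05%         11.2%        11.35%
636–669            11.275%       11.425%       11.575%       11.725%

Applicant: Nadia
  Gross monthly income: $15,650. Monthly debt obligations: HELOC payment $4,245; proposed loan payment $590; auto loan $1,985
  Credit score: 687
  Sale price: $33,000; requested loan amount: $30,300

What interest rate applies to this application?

11.05%

Credit score 687 ≥ 636; Total monthly debts = (4,245 + 590 + 1,985) = 6,820. DTI: 6,820 ÷ 15,650 = 43.6%, within the 45% cap
Loan-to-value = 30,300/33,000 = 91.8% — pass (110% max)
Row: 687 falls in 670–705. Column: 91.8% falls in 83.01–93%. Rate = 11.05%.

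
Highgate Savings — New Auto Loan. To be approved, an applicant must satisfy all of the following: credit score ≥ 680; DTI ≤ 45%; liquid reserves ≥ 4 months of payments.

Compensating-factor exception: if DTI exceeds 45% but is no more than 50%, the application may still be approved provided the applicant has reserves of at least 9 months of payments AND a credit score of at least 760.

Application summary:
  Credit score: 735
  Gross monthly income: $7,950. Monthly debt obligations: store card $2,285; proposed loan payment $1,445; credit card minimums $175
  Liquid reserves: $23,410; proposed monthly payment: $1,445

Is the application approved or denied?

Credit score 735 ≥ 680 (meets base)
Total debts = (2,285 + 1,445 + 175) = 3,905. DTI = 3,905/7,950 = 49.1% > 45% — standard DTI limit exceeded.
Reserves = 23,410/1,445 = 16.2 months ≥ 4
49.1% falls in the override range (45%–50%), so the compensating-factor test applies.
Override check — reserves: 16.2 mo (ok); score: 735 (below 760).
Override conditions not both satisfied; exception does not apply.

Denied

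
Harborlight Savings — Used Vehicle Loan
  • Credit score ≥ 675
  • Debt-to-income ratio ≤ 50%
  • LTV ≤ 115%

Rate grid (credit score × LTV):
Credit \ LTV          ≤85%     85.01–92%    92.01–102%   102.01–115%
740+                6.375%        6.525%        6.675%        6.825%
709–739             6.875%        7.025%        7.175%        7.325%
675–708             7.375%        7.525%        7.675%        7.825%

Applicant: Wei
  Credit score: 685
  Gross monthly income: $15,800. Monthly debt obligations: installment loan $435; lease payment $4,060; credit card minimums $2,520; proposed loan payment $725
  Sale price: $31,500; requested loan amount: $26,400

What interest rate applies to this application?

7.375%

Credit score 685 ≥ 675; Total monthly debts = (435 + 4,060 + 2,520 + 725) = 7,740. DTI = 7,740/15,800 = 49% ≤ 50%
LTV = 26,400/31,500 = 83.8% ≤ 115%
Credit 685 → row 675–708; LTV 83.8% → column ≤85%. Grid cell → 7.375%.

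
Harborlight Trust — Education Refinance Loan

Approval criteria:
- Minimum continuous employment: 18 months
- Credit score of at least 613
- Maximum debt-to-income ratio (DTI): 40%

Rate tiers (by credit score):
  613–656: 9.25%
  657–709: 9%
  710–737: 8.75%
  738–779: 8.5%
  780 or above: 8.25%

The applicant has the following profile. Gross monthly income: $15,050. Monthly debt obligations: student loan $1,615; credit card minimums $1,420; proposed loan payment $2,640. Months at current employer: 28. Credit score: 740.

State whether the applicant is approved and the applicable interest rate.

Credit score 740 ≥ 613 (meets minimum)
Employment 28 ≥ 18 months
Total monthly debts = (1,615 + 1,420 + 2,640) = 5,675. Debt-to-income = 5,675/15,050 = 37.7% — meets 40% limit
All requirements met. Score 740 falls in the 738–779 tier → 8.5%.

Approved at 8.5%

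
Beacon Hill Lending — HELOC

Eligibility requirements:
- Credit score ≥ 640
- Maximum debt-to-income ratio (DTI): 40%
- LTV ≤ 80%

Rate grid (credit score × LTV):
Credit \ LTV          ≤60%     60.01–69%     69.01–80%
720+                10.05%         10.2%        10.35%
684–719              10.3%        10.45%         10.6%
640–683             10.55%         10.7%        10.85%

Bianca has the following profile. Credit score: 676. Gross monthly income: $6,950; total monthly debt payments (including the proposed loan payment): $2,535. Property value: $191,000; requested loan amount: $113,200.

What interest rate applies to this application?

Credit score 676 ≥ 640; DTI = 2,535/6,950 = 36.5% ≤ 40%
LTV = 113,200/191,000 = 59.3% ≤ 80%
Score 676 is in the 640–683 band; LTV 59.3% is in the ≤60% band → 10.55%.

10.55%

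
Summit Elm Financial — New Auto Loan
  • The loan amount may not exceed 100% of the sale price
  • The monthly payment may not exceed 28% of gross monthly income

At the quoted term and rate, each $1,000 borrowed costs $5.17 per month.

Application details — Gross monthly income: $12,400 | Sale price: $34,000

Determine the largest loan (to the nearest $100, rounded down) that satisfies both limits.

Payment cap: 28% × $12,400 = $3,472/month.
At $5.17 per $1,000, that supports 3,472/5.17 × 1,000 ≈ $671,566 → $671,500.
LTV cap: 100% × $34,000 = $34,000 → $34,000.
Binding constraint: loan-to-value.

$34,000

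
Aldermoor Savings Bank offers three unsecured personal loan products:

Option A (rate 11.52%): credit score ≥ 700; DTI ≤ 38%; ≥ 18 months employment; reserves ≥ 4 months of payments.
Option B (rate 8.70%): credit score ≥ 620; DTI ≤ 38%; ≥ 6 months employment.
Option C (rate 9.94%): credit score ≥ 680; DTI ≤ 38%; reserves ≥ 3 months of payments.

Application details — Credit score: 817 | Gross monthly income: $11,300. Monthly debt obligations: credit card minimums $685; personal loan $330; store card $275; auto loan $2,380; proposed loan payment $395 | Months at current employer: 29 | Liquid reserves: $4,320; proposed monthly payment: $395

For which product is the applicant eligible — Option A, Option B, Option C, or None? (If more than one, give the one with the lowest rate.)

Total debts = (685 + 330 + 275 + 2,380 + 395) = 4,065; DTI = 4,065/11,300 = 36%.
Reserves = 4,320/395 = 10.9 months.
Option A: score 817 ≥ 700; DTI 36% ≤ 38%; employment 29 ≥ 18 mo; reserves 10.9 ≥ 4 mo → qualifies.
Option B: score 817 ≥ 620; DTI 36% ≤ 38%; employment 29 ≥ 6 mo → qualifies.
Option C: score 817 ≥ 680; DTI 36% ≤ 38%; reserves 10.9 ≥ 3 mo → qualifies.
Qualifying: Option A, Option B, Option C. Lowest rate is 8.70% → Option B.

Option B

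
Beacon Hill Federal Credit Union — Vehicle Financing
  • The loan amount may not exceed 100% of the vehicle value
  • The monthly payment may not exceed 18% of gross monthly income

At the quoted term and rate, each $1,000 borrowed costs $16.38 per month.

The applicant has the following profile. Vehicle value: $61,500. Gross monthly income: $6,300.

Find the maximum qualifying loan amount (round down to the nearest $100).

Payment cap: 18% × $6,300 = $1,134/month.
At $16.38 per $1,000, that supports 1,134/16.38 × 1,000 ≈ $69,230 → $69,200.
LTV cap: 100% × $61,500 = $61,500 → $61,500.
Binding constraint: loan-to-value.

$61,500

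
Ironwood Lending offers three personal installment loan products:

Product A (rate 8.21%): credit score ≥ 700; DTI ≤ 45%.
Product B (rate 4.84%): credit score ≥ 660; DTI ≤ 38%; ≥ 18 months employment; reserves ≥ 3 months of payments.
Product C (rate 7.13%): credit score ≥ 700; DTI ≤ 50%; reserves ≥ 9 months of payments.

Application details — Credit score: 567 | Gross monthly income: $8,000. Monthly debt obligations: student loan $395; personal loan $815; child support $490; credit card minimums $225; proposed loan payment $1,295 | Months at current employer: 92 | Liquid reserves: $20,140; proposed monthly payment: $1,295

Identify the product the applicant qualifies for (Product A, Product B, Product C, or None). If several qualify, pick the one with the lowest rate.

None

Total debts = (395 + 815 + 490 + 225 + 1,295) = 3,220; DTI = 3,220/8,000 = 40.2%.
Reserves = 20,140/1,295 = 15.6 months.
Product A: score 567 < 700; DTI 40.2% ≤ 45% → does not qualify.
Product B: score 567 < 660; DTI 40.2% > 38%; employment 92 ≥ 18 mo; reserves 15.6 ≥ 3 mo → does not qualify.
Product C: score 567 < 700; DTI 40.2% ≤ 50%; reserves 15.6 ≥ 9 mo → does not qualify.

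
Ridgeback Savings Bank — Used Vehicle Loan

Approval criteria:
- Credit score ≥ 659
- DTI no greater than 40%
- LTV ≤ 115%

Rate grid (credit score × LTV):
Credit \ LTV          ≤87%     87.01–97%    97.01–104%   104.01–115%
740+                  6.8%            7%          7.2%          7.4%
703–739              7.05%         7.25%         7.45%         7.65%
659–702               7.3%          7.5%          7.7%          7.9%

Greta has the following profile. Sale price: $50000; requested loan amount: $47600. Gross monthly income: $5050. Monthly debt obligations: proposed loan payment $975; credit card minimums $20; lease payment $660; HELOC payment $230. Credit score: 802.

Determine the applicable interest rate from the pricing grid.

Credit score 802 ≥ 659; Total monthly debts = (975 + 20 + 660 + 230) = 1,885. DTI = 1,885/5,050 = 37.3% ≤ 40%
Loan-to-value = 47,600/50,000 = 95.2% — pass (115% max)
Row: 802 falls in 740+. Column: 95.2% falls in 87.01–97%. Rate = 7%.

7%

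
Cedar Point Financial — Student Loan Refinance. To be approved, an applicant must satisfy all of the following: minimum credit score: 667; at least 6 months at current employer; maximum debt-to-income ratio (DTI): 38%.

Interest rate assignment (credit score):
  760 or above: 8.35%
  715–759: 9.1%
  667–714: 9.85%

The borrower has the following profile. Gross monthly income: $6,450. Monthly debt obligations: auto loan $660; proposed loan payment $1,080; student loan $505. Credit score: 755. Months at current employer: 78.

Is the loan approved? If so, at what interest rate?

Credit score 755 ≥ 667 (meets minimum)
Employment 78 ≥ 6 months
Total monthly debts = (660 + 1,080 + 505) = 2,245. Debt-to-income = 2,245/6,450 = 34.8% — meets 38% limit
All requirements met. Score 755 falls in the 715–759 tier → 9.1%.

Approved at 9.1%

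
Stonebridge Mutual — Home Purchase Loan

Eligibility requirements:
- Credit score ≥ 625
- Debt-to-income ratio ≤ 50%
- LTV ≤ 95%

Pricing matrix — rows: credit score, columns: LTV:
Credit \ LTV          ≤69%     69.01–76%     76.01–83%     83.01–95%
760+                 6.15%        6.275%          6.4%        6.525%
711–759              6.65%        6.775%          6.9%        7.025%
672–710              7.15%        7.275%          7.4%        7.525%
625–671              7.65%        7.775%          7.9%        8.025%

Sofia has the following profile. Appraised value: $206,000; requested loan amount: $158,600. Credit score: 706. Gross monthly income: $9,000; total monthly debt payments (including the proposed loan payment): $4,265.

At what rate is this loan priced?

7.4%

Credit score 706 ≥ 625; Debt-to-income = 4,265/9,000 = 47.4% — meets 50% limit
LTV = 158,600/206,000 = 77% ≤ 95%
Row: 706 falls in 672–710. Column: 77% falls in 76.01–83%. Rate = 7.4%.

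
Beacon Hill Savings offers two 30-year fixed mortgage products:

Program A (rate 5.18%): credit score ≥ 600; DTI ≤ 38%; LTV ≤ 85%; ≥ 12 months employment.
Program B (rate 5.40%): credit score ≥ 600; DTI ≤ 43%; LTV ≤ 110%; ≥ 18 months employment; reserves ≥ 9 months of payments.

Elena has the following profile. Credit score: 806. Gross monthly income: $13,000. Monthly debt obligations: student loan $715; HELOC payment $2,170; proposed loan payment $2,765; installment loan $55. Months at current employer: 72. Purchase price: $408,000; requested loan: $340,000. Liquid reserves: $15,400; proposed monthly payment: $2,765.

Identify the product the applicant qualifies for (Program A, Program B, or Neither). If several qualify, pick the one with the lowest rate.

Total debts = (715 + 2,170 + 2,765 + 55) = 5,705; DTI = 5,705/13,000 = 43.9%.
LTV = 340,000/408,000 = 83.3%.
Reserves = 15,400/2,765 = 5.6 months.
Program A: score 806 ≥ 600; DTI 43.9% > 38%; LTV 83.3% ≤ 85%; employment 72 ≥ 12 mo → does not qualify.
Program B: score 806 ≥ 600; DTI 43.9% > 43%; LTV 83.3% ≤ 110%; employment 72 ≥ 18 mo; reserves 5.6 < 9 mo → does not qualify.

Neither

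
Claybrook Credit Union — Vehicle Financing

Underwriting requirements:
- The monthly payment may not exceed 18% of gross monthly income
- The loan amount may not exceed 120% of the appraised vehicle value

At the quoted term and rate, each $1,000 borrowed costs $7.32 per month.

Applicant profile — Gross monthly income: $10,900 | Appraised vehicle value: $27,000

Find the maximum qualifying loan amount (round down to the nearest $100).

$32,400

Payment cap: 18% × $10,900 = $1,962/month.
At $7.32 per $1,000, that supports 1,962/7.32 × 1,000 ≈ $268,032 → $268,000.
LTV cap: 120% × $27,000 = $32,400 → $32,400.
Binding constraint: loan-to-value.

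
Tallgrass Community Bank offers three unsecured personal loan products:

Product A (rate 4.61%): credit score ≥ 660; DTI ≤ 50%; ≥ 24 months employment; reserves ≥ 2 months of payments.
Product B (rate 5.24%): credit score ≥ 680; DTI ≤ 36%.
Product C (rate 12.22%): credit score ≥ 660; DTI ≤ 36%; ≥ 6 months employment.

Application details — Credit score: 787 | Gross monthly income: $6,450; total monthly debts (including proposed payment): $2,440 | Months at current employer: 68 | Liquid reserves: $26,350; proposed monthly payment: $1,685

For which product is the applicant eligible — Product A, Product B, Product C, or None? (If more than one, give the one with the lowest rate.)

DTI = 2,440/6,450 = 37.8%.
Reserves = 26,350/1,685 = 15.6 months.
Product A: score 787 ≥ 660; DTI 37.8% ≤ 50%; employment 68 ≥ 24 mo; reserves 15.6 ≥ 2 mo → qualifies.
Product B: score 787 ≥ 680; DTI 37.8% > 36% → does not qualify.
Product C: score 787 ≥ 660; DTI 37.8% > 36%; employment 68 ≥ 6 mo → does not qualify.

Product A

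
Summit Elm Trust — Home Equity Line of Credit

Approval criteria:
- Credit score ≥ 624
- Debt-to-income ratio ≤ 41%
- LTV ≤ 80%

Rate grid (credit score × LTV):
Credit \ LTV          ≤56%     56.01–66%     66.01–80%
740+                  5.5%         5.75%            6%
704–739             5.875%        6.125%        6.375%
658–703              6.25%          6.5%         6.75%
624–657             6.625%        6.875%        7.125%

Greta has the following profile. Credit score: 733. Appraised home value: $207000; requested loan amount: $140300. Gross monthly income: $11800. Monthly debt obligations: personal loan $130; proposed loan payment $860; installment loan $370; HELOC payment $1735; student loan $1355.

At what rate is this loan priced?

Credit score 733 ≥ 624; Total monthly debts = (130 + 860 + 370 + 1,735 + 1,355) = 4,450. DTI = 4,450/11,800 = 37.7% ≤ 41%
Loan-to-value = 140,300/207,000 = 67.8% — pass (80% max)
Score 733 is in the 704–739 band; LTV 67.8% is in the 66.01–80% band → 6.375%.

6.375%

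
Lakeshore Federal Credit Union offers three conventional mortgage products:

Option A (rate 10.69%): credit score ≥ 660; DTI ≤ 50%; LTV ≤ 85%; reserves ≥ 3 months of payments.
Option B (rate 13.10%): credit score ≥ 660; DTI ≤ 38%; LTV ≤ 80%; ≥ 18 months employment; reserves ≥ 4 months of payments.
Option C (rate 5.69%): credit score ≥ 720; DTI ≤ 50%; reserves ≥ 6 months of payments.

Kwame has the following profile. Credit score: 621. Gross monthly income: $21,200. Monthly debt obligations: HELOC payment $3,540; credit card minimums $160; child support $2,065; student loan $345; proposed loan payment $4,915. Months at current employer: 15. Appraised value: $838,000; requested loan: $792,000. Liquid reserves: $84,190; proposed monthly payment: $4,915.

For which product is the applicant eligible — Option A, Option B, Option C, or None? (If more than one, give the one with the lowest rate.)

None

Total debts = (3,540 + 160 + 2,065 + 345 + 4,915) = 11,025; DTI = 11,025/21,200 = 52%.
LTV = 792,000/838,000 = 94.5%.
Reserves = 84,190/4,915 = 17.1 months.
Option A: score 621 < 660; DTI 52% > 50%; LTV 94.5% > 85%; reserves 17.1 ≥ 3 mo → does not qualify.
Option B: score 621 < 660; DTI 52% > 38%; LTV 94.5% > 80%; employment 15 < 18 mo; reserves 17.1 ≥ 4 mo → does not qualify.
Option C: score 621 < 720; DTI 52% > 50%; reserves 17.1 ≥ 6 mo → does not qualify.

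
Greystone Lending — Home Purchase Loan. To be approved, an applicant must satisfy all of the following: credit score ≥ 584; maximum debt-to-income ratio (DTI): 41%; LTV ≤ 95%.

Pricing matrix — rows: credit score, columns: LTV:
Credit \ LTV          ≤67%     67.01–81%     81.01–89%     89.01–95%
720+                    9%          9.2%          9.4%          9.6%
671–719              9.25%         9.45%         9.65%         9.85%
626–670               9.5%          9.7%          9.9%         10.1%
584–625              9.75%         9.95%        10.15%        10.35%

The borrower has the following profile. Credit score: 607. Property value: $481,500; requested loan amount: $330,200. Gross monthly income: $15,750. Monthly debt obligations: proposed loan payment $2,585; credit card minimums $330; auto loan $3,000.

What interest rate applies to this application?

9.95%

Credit score 607 ≥ 584; Total monthly debts = (2,585 + 330 + 3,000) = 5,915. Debt-to-income = 5,915/15,750 = 37.6% — meets 41% limit
LTV = 330,200/481,500 = 68.6% ≤ 95%
Credit 607 → row 584–625; LTV 68.6% → column 67.01–81%. Grid cell → 9.95%.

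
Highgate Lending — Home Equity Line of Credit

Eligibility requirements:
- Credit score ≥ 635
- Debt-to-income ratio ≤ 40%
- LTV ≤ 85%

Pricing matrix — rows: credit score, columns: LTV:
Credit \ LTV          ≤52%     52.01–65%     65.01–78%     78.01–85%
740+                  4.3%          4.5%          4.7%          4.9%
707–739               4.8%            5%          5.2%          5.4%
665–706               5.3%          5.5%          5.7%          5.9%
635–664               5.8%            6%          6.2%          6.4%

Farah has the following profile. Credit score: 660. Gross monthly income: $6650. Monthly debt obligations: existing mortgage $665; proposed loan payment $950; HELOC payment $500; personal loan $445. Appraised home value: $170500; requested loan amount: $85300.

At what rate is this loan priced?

5.8%

Credit score 660 ≥ 635; Total monthly debts = (665 + 950 + 500 + 445) = 2,560. DTI: 2,560 ÷ 6,650 = 38.5%, within the 40% cap
Loan-to-value = 85,300/170,500 = 50% — pass (85% max)
Row: 660 falls in 635–664. Column: 50% falls in ≤52%. Rate = 5.8%.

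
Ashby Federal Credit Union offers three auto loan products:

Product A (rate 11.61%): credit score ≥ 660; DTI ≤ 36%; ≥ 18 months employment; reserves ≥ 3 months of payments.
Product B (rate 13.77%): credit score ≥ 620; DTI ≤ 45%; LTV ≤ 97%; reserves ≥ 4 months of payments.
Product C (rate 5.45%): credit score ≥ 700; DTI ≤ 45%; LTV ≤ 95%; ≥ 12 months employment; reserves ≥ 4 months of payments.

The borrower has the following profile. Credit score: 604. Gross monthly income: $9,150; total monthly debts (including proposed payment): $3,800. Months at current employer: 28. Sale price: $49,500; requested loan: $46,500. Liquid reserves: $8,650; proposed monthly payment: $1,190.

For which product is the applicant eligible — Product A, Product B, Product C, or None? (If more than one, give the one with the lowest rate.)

DTI = 3,800/9,150 = 41.5%.
LTV = 46,500/49,500 = 93.9%.
Reserves = 8,650/1,190 = 7.3 months.
Product A: score 604 < 660; DTI 41.5% > 36%; employment 28 ≥ 18 mo; reserves 7.3 ≥ 3 mo → does not qualify.
Product B: score 604 < 620; DTI 41.5% ≤ 45%; LTV 93.9% ≤ 97%; reserves 7.3 ≥ 4 mo → does not qualify.
Product C: score 604 < 700; DTI 41.5% ≤ 45%; LTV 93.9% ≤ 95%; employment 28 ≥ 12 mo; reserves 7.3 ≥ 4 mo → does not qualify.

None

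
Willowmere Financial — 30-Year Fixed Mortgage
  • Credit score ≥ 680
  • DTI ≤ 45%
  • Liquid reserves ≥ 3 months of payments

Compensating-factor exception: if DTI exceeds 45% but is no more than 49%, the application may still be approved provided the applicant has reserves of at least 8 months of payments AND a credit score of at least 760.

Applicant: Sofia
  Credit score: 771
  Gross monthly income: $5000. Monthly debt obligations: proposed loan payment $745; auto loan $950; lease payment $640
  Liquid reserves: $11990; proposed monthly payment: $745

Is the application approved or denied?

Approved

Credit score 771 ≥ 680 (meets base)
Total debts = (745 + 950 + 640) = 2,335. DTI = 2,335/5,000 = 46.7% > 45% — standard DTI limit exceeded.
Reserves: 11,990 ÷ 745 = 16.1 months (meets 3-month minimum)
46.7% falls in the override range (45%–49%), so the compensating-factor test applies.
Override check — reserves: 16.1 mo (ok); score: 771 (ok).
Both override conditions satisfied; DTI exception granted.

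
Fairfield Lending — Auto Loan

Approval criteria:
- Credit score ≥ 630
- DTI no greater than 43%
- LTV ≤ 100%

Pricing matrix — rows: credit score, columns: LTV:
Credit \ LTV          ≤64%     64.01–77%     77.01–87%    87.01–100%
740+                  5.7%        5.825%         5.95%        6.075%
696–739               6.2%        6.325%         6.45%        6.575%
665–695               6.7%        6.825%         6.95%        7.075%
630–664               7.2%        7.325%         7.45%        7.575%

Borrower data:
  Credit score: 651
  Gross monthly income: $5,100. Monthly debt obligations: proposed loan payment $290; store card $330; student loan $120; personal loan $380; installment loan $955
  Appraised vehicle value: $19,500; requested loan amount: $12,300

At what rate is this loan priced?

7.2%

Credit score 651 ≥ 630; Total monthly debts = (290 + 330 + 120 + 380 + 955) = 2,075. DTI = 2,075/5,100 = 40.7% ≤ 43%
LTV: 12,300 ÷ 19,500 = 63.1%, within 100% cap
Score 651 is in the 630–664 band; LTV 63.1% is in the ≤64% band → 7.2%.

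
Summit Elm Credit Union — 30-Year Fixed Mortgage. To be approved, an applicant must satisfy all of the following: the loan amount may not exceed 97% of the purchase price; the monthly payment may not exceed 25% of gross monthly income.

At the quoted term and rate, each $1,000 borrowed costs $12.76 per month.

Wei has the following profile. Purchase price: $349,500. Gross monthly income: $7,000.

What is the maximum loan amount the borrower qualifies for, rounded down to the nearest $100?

Payment cap: 25% × $7,000 = $1,750/month.
At $12.76 per $1,000, that supports 1,750/12.76 × 1,000 ≈ $137,147 → $137,100.
LTV cap: 97% × $349,500 = $339,015 → $339,000.
Binding constraint: payment-to-income.

$137,100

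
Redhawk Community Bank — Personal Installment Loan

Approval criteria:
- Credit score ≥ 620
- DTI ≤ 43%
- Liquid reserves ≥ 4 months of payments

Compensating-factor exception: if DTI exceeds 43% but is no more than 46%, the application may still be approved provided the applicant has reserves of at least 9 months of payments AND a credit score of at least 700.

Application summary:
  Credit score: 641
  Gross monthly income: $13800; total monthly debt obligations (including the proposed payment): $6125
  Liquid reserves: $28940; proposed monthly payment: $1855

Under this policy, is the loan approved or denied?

Denied

Credit score 641 ≥ 620 (meets base)
DTI = 6,125/13,800 = 44.4% > 43% — standard DTI limit exceeded.
Liquid reserves cover 28,940/1,855 = 15.6 months — ≥ 4 required
44.4% falls in the override range (43%–46%), so the compensating-factor test applies.
Reserves 15.6 ≥ 9 months; credit score 641 < 700.
Override conditions not both satisfied; exception does not apply.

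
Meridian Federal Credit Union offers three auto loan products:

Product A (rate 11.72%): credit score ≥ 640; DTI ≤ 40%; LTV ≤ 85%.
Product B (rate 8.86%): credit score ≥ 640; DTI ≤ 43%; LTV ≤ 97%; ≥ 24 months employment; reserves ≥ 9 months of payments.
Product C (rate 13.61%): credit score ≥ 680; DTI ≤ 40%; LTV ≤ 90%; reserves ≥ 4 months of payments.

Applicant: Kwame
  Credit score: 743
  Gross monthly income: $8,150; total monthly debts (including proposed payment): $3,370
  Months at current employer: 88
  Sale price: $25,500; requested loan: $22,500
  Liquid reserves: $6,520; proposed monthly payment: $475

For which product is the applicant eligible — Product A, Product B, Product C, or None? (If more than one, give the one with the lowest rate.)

DTI = 3,370/8,150 = 41.3%.
LTV = 22,500/25,500 = 88.2%.
Reserves = 6,520/475 = 13.7 months.
Product A: score 743 ≥ 640; DTI 41.3% > 40%; LTV 88.2% > 85% → does not qualify.
Product B: score 743 ≥ 640; DTI 41.3% ≤ 43%; LTV 88.2% ≤ 97%; employment 88 ≥ 24 mo; reserves 13.7 ≥ 9 mo → qualifies.
Product C: score 743 ≥ 680; DTI 41.3% > 40%; LTV 88.2% ≤ 90%; reserves 13.7 ≥ 4 mo → does not qualify.

Product B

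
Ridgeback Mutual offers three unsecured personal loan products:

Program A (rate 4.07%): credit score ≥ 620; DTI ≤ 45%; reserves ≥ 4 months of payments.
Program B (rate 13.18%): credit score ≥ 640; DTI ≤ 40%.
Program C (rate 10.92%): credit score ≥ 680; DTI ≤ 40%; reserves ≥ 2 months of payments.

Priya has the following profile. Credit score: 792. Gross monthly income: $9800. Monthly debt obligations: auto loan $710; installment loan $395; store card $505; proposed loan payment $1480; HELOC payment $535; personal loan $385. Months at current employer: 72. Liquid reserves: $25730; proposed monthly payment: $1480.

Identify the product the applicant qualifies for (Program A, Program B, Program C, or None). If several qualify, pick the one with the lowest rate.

Total debts = (710 + 395 + 505 + 1,480 + 535 + 385) = 4,010; DTI = 4,010/9,800 = 40.9%.
Reserves = 25,730/1,480 = 17.4 months.
Program A: score 792 ≥ 620; DTI 40.9% ≤ 45%; reserves 17.4 ≥ 4 mo → qualifies.
Program B: score 792 ≥ 640; DTI 40.9% > 40% → does not qualify.
Program C: score 792 ≥ 680; DTI 40.9% > 40%; reserves 17.4 ≥ 2 mo → does not qualify.

Program A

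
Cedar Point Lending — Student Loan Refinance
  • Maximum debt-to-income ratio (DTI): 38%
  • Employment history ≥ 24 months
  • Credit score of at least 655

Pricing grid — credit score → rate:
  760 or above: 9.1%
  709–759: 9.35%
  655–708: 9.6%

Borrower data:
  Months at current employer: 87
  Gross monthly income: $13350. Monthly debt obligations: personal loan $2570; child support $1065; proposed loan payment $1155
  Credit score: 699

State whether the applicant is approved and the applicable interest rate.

Credit score 699 ≥ 655 (meets minimum)
Total monthly debts = (2,570 + 1,065 + 1,155) = 4,790. Debt-to-income = 4,790/13,350 = 35.9% — meets 38% limit
Employment 87 ≥ 24 months
All requirements met. Score 699 falls in the 655–708 tier → 9.6%.

Approved at 9.6%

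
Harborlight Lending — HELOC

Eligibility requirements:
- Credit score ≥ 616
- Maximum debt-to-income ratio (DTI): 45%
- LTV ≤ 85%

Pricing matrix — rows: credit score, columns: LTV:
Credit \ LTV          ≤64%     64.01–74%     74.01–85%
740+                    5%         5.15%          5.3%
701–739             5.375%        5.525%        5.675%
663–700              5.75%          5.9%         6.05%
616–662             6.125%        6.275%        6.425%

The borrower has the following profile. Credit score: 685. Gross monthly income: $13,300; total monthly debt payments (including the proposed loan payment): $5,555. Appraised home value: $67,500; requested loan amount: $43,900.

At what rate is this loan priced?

5.9%

Credit score 685 ≥ 616; Debt-to-income = 5,555/13,300 = 41.8% — meets 45% limit
LTV: 43,900 ÷ 67,500 = 65%, within 85% cap
Row: 685 falls in 663–700. Column: 65% falls in 64.01–74%. Rate = 5.9%.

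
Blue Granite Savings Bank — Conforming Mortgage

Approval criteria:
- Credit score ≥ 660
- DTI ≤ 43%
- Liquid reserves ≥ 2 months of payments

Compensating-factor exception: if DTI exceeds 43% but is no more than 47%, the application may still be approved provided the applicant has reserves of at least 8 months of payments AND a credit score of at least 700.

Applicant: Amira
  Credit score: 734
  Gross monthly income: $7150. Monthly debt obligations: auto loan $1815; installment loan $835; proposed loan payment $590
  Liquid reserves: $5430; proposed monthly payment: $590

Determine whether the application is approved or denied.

Approved

Credit score 734 ≥ 660 (meets base)
Total debts = (1,815 + 835 + 590) = 3,240. DTI: 3,240 ÷ 7,150 = 45.3%, over the 43% base limit.
Reserves: 5,430 ÷ 590 = 9.2 months (meets 2-month minimum)
45.3% falls in the override range (43%–47%), so the compensating-factor test applies.
Override check — reserves: 9.2 mo (ok); score: 734 (ok).
Both compensating conditions met → exception applies.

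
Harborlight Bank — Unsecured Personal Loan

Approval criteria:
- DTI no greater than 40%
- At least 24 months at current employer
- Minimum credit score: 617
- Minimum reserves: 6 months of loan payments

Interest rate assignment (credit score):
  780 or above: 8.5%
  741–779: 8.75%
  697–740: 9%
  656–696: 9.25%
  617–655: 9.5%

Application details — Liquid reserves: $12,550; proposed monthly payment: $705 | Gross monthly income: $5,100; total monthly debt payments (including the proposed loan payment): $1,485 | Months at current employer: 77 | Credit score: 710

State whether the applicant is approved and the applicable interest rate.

Approved at 9%

Credit score 710 ≥ 617 (meets minimum)
DTI: 1,485 ÷ 5,100 = 29.1%, within the 40% cap
Reserves: 12,550 ÷ 705 = 17.8 months (meets 6-month minimum)
Employment 77 ≥ 24 months
All requirements met. Score 710 falls in the 697–740 tier → 9%.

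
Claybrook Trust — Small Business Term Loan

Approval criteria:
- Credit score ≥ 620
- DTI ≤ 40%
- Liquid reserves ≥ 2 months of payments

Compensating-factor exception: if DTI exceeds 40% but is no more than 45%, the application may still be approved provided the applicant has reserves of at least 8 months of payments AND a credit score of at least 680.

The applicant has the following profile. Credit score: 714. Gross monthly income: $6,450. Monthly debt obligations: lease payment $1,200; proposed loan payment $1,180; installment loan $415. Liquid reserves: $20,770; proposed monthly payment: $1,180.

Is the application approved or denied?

Approved

Credit score 714 ≥ 620 (meets base)
Total debts = (1,200 + 1,180 + 415) = 2,795. DTI: 2,795 ÷ 6,450 = 43.3%, over the 40% base limit.
Reserves = 20,770/1,180 = 17.6 months ≥ 2
DTI 43.3% is within the 40%–45% exception band; checking compensating factors.
Override check — reserves: 17.6 mo (ok); score: 714 (ok).
Both override conditions satisfied; DTI exception granted.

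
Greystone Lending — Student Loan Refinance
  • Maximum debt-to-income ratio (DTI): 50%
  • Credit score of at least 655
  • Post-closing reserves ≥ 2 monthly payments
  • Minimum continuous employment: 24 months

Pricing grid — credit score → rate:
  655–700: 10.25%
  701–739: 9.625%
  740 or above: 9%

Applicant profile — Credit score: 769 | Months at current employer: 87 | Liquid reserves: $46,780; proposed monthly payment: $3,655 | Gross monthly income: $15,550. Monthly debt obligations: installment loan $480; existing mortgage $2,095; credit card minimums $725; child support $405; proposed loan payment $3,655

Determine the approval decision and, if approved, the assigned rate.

Approved at 9%

Credit score 769 ≥ 655 (meets minimum)
Total monthly debts = (480 + 2,095 + 725 + 405 + 3,655) = 7,360. DTI: 7,360 ÷ 15,550 = 47.3%, within the 50% cap
Reserves: 46,780 ÷ 3,655 = 12.8 months (meets 2-month minimum)
Employment 87 ≥ 24 months
All requirements met. Score 769 falls in the 740 or above tier → 9%.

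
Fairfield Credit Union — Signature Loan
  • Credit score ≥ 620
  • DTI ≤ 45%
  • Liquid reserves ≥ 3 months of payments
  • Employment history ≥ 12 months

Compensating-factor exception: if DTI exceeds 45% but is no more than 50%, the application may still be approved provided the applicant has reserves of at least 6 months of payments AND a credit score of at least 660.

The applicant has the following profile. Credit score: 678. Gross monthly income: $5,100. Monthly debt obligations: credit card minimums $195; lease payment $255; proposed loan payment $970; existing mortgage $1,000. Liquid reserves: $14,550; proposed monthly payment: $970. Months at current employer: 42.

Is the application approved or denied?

Credit score 678 ≥ 620 (meets base)
Total debts = (195 + 255 + 970 + 1,000) = 2,420. DTI: 2,420 ÷ 5,100 = 47.5%, over the 45% base limit.
Liquid reserves cover 14,550/970 = 15.0 months — ≥ 3 required
Employment 42 ≥ 12 months
47.5% falls in the override range (45%–50%), so the compensating-factor test applies.
Override check — reserves: 15.0 mo (ok); score: 678 (ok).
Both override conditions satisfied; DTI exception granted.

Approved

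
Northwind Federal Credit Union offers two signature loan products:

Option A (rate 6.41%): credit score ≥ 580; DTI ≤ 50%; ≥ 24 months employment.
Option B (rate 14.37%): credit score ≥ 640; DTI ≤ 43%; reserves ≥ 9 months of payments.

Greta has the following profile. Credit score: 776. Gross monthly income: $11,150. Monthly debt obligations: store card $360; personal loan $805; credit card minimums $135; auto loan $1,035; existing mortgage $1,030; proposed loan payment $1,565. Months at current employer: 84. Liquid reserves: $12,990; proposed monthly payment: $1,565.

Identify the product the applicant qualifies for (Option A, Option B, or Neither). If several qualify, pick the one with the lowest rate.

Option A

Total debts = (360 + 805 + 135 + 1,035 + 1,030 + 1,565) = 4,930; DTI = 4,930/11,150 = 44.2%.
Reserves = 12,990/1,565 = 8.3 months.
Option A: score 776 ≥ 580; DTI 44.2% ≤ 50%; employment 84 ≥ 24 mo → qualifies.
Option B: score 776 ≥ 640; DTI 44.2% > 43%; reserves 8.3 < 9 mo → does not qualify.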